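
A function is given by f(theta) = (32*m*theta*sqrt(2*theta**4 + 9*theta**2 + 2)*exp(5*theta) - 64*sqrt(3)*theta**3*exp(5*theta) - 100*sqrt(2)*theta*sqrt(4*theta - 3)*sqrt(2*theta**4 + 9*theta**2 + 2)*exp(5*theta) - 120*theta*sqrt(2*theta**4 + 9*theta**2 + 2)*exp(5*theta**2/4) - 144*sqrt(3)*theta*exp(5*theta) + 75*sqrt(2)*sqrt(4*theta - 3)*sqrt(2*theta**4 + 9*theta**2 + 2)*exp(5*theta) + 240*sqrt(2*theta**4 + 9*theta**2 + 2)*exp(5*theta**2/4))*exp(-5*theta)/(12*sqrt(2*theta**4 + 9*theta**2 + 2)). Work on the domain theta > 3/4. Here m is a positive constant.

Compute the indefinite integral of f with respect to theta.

For F(theta) to be correct the identity F'(theta) - f(theta) = 0 must hold.
Check: d/dtheta[4*m*theta**2/3 - 20*theta**2*sqrt(2*theta - 3/2)/3 + 10*theta*sqrt(2*theta - 3/2) - 15*sqrt(2*theta - 3/2)/4 - 4*sqrt(2*theta**4/3 + 3*theta**2 + 2/3) - 4*exp(-5*theta)*exp(5*theta**2/4)] = sqrt(2)*(16*sqrt(2)*m*theta*sqrt(4*theta - 3)*sqrt(2*theta**4 + 9*theta**2 + 2)*exp(5*theta) - 32*sqrt(6)*theta**3*sqrt(4*theta - 3)*exp(5*theta) - 400*theta**2*sqrt(2*theta**4 + 9*theta**2 + 2)*exp(5*theta) - 60*sqrt(2)*theta*sqrt(4*theta - 3)*sqrt(2*theta**4 + 9*theta**2 + 2)*exp(5*theta**2/4) - 72*sqrt(6)*theta*sqrt(4*theta - 3)*exp(5*theta) + 600*theta*sqrt(2*theta**4 + 9*theta**2 + 2)*exp(5*theta) + 120*sqrt(2)*sqrt(4*theta - 3)*sqrt(2*theta**4 + 9*theta**2 + 2)*exp(5*theta**2/4) - 225*sqrt(2*theta**4 + 9*theta**2 + 2)*exp(5*theta))*exp(-5*theta)/(12*sqrt(4*theta - 3)*sqrt(2*theta**4 + 9*theta**2 + 2)), which equals f(theta).

F(theta) = 4*m*theta**2/3 - 20*theta**2*sqrt(2*theta - 3/2)/3 + 10*theta*sqrt(2*theta - 3/2) - 15*sqrt(2*theta - 3/2)/4 - 4*sqrt(2*theta**4/3 + 3*theta**2 + 2/3) - 4*exp(-5*theta)*exp(5*theta**2/4) + C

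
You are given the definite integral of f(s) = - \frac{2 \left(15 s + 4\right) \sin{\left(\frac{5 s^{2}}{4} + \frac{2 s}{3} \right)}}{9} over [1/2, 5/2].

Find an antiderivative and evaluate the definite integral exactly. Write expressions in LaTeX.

Antiderivative: F(s) = \frac{4 \cos{\left(\frac{5 s^{2}}{4} + \frac{2 s}{3} \right)}}{3}; value = \frac{4 \cos{\left(\frac{455}{48} \right)}}{3} - \frac{4 \cos{\left(\frac{31}{48} \right)}}{3}

The substitution u = \frac{5 s^{2}}{4} + \frac{2 s}{3} works: f is exactly (dF/du)*(du/ds) for that inner function.
F(s) = \frac{4 \cos{\left(\frac{5 s^{2}}{4} + \frac{2 s}{3} \right)}}{3} is an antiderivative of f.
Check: d/ds[\frac{4 \cos{\left(\frac{5 s^{2}}{4} + \frac{2 s}{3} \right)}}{3}] = - \frac{10 s \sin{\left(\frac{5 s^{2}}{4} + \frac{2 s}{3} \right)}}{3} - \frac{8 \sin{\left(\frac{5 s^{2}}{4} + \frac{2 s}{3} \right)}}{9}, which equals f(s).
F(5/2) = \frac{4 \cos{\left(\frac{455}{48} \right)}}{3}; F(1/2) = \frac{4 \cos{\left(\frac{31}{48} \right)}}{3}.
Integral = F(5/2) - F(1/2) = \frac{4 \cos{\left(\frac{455}{48} \right)}}{3} - \frac{4 \cos{\left(\frac{31}{48} \right)}}{3}.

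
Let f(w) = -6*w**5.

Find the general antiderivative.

A candidate is checked by its d/dw: the result must match f(w).
Check: d/dw[-w**6] = -6*w**5 = f(w).

F(w) = -w**6 + C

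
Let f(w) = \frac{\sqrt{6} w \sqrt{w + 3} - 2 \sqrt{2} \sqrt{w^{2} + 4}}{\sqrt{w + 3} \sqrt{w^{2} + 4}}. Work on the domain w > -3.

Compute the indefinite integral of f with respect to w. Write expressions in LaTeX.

Recover f(w) by differentiating a candidate F(w); any mismatch rules it out.
Check: d/dw[- 4 \sqrt{2} \sqrt{w + 3} + \sqrt{6} \sqrt{w^{2} + 4}] = \frac{\sqrt{6} w \sqrt{w + 3} - 2 \sqrt{2} \sqrt{w^{2} + 4}}{\sqrt{w + 3} \sqrt{w^{2} + 4}} = f(w).

F(w) = - 4 \sqrt{2} \sqrt{w + 3} + \sqrt{6} \sqrt{w^{2} + 4} + C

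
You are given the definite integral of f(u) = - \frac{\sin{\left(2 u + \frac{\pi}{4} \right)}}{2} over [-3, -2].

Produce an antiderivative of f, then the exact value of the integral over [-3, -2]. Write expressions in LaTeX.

A candidate is checked by its d/du: the result must match f(u).
F(u) = \frac{\cos{\left(2 u + \frac{\pi}{4} \right)}}{4} is an antiderivative of f.
Check: d/du[\frac{\cos{\left(2 u + \frac{\pi}{4} \right)}}{4}] = - \frac{\sin{\left(2 u + \frac{\pi}{4} \right)}}{2} = f(u).
F(-2) = \frac{\sin{\left(\frac{\pi}{4} + 4 \right)}}{4}; F(-3) = \frac{\sin{\left(\frac{\pi}{4} + 6 \right)}}{4}.
Integral = F(-2) - F(-3) = \frac{\sin{\left(\frac{\pi}{4} + 4 \right)}}{4} - \frac{\sin{\left(\frac{\pi}{4} + 6 \right)}}{4}.

Antiderivative: F(u) = \frac{\cos{\left(2 u + \frac{\pi}{4} \right)}}{4}; value = \frac{\sin{\left(\frac{\pi}{4} + 4 \right)}}{4} - \frac{\sin{\left(\frac{\pi}{4} + 6 \right)}}{4}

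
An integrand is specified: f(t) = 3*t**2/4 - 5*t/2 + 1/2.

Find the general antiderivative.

The integrand splits into summands that can be handled one at a time.
Check: d/dt[t*(t**2 - 5*t + 2)/4] = 3*t**2/4 - 5*t/2 + 1/2 = f(t).

F(t) = t*(t**2 - 5*t + 2)/4 + C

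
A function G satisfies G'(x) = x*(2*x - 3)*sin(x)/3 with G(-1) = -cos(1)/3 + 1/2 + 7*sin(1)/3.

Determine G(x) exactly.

A candidate passes only if d/dx[G] lands on the given G'(x) exactly.
A general antiderivative is -2*x**2*cos(x)/3 + 4*x*sin(x)/3 + x*cos(x) - sin(x) + 4*cos(x)/3 + C.
The condition gives C = -cos(1)/3 + 1/2 + 7*sin(1)/3 - (-cos(1)/3 + 7*sin(1)/3) = 1/2.
So G(x) = -2*x**2*cos(x)/3 + 4*x*sin(x)/3 + x*cos(x) - sin(x) + 4*cos(x)/3 + 1/2.
Check: d/dx[-2*x**2*cos(x)/3 + 4*x*sin(x)/3 + x*cos(x) - sin(x) + 4*cos(x)/3 + 1/2] = 2*x**2*sin(x)/3 - x*sin(x), which equals G'(x).

G(x) = -2*x**2*cos(x)/3 + 4*x*sin(x)/3 + x*cos(x) - sin(x) + 4*cos(x)/3 + 1/2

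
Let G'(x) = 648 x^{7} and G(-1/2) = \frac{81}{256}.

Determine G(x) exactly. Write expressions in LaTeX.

G(x) = 81 x^{8}

Any candidate G(x) must reproduce the stated G'(x) exactly.
A general antiderivative is 81 x^{8} + C.
The condition gives C = \frac{81}{256} - (\frac{81}{256}) = 0.
So G(x) = 81 x^{8}.
Check: d/dx[81 x^{8}] = 648 x^{7} = G'(x).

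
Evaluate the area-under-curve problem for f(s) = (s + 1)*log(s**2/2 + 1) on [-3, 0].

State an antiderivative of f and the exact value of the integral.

A first test for any F(s): its s-derivative must equal f(s) identically.
F(s) = -s**2/2 - 2*s + (s**2/2 + s)*log(s**2/2 + 1) + log(s**2 + 2) + 2*sqrt(2)*atan(sqrt(2)*s/2) is an antiderivative of f.
Check: d/ds[-s**2/2 - 2*s + (s**2/2 + s)*log(s**2/2 + 1) + log(s**2 + 2) + 2*sqrt(2)*atan(sqrt(2)*s/2)] = s*log(s**2/2 + 1) + log(s**2/2 + 1), which equals f(s).
F(0) = log(2); F(-3) = -2*sqrt(2)*atan(3*sqrt(2)/2) + 3/2 + log(11) + 3*log(11/2)/2.
Integral = F(0) - F(-3) = -3*log(11/2)/2 - log(11) - 3/2 + log(2) + 2*sqrt(2)*atan(3*sqrt(2)/2).

Antiderivative: F(s) = -s**2/2 - 2*s + (s**2/2 + s)*log(s**2/2 + 1) + log(s**2 + 2) + 2*sqrt(2)*atan(sqrt(2)*s/2); value = -3*log(11/2)/2 - log(11) - 3/2 + log(2) + 2*sqrt(2)*atan(3*sqrt(2)/2)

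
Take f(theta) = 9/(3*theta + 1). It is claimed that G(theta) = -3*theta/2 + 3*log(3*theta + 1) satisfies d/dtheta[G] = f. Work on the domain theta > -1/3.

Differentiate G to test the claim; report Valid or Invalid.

d/dtheta[G] = (15 - 9*theta)/(6*theta + 2)
d/dtheta[G] - f(theta) = -3/2 != 0.

Invalid: d/dtheta[G] - f = -3/2, which is not 0.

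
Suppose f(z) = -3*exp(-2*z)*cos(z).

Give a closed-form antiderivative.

Any candidate F(z) must reproduce f(z) exactly when differentiated.
Check: d/dz[-3*exp(-2*z)*sin(z)/5 + 6*exp(-2*z)*cos(z)/5] = -3*exp(-2*z)*cos(z) = f(z).

An antiderivative is F(z) = -3*exp(-2*z)*sin(z)/5 + 6*exp(-2*z)*cos(z)/5.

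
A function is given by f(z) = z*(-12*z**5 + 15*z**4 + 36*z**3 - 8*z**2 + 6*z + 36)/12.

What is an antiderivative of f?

Any candidate F(z) must reproduce f(z) exactly when differentiated.
Check: d/dz[-z**2*(120*z**5 - 175*z**4 - 504*z**3 + 140*z**2 - 140*z - 1260)/840] = -z**6 + 5*z**5/4 + 3*z**4 - 2*z**3/3 + z**2/2 + 3*z, which equals f(z).

An antiderivative is F(z) = -z**2*(120*z**5 - 175*z**4 - 504*z**3 + 140*z**2 - 140*z - 1260)/840.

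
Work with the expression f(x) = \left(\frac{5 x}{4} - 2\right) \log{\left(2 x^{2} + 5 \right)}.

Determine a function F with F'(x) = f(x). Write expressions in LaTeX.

An antiderivative is F(x) = \frac{10 x^{2} \log{\left(2 x^{2} + 5 \right)} - 10 x^{2} - 32 x \log{\left(2 x^{2} + 5 \right)} + 64 x + 25 \log{\left(x^{2} + \frac{5}{2} \right)} - 32 \sqrt{10} \operatorname{atan}{\left(\frac{\sqrt{10} x}{5} \right)}}{16}.

A candidate is checked by its d/dx: the result must match f(x).
Check: d/dx[\frac{10 x^{2} \log{\left(2 x^{2} + 5 \right)} - 10 x^{2} - 32 x \log{\left(2 x^{2} + 5 \right)} + 64 x + 25 \log{\left(x^{2} + \frac{5}{2} \right)} - 32 \sqrt{10} \operatorname{atan}{\left(\frac{\sqrt{10} x}{5} \right)}}{16}] = \frac{5 x \log{\left(2 x^{2} + 5 \right)}}{4} - 2 \log{\left(2 x^{2} + 5 \right)}, which equals f(x).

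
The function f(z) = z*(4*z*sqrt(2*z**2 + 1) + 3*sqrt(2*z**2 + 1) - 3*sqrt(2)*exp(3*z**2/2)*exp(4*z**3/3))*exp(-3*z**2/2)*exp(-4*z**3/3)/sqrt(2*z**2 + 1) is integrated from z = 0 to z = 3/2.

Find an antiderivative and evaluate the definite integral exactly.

Antiderivative: F(z) = (-3*sqrt(2)*sqrt(2*z**2 + 1)*exp(3*z**2/2)*exp(4*z**3/3) - 2)*exp(-3*z**2/2)*exp(-4*z**3/3)/2; value = -3*sqrt(11)/2 - exp(-63/8) + 1 + 3*sqrt(2)/2

Recover f(z) by differentiating a candidate F(z); any mismatch rules it out.
F(z) = (-3*sqrt(2)*sqrt(2*z**2 + 1)*exp(3*z**2/2)*exp(4*z**3/3) - 2)*exp(-3*z**2/2)*exp(-4*z**3/3)/2 is an antiderivative of f.
Check: d/dz[(-3*sqrt(2)*sqrt(2*z**2 + 1)*exp(3*z**2/2)*exp(4*z**3/3) - 2)*exp(-3*z**2/2)*exp(-4*z**3/3)/2] = (4*z**2*sqrt(2*z**2 + 1) + 3*z*sqrt(2*z**2 + 1) - 3*sqrt(2)*z*exp(3*z**2/2)*exp(4*z**3/3))*exp(-3*z**2/2)*exp(-4*z**3/3)/sqrt(2*z**2 + 1), which equals f(z).
F(3/2) = -3*sqrt(11)/2 - exp(-63/8); F(0) = -3*sqrt(2)/2 - 1.
Integral = F(3/2) - F(0) = -3*sqrt(11)/2 - exp(-63/8) + 1 + 3*sqrt(2)/2.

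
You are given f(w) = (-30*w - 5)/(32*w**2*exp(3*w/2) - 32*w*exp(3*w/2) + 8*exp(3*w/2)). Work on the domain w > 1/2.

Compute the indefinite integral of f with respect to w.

Recognize the product-rule pattern: f = u'v + uv' with u = 5/(4*(2*w - 1)), v = exp(-3*w/2), so integration by parts undoes it.
Check: d/dw[5/(8*w*exp(3*w/2) - 4*exp(3*w/2))] = (-30*w - 5)/(32*w**2*exp(3*w/2) - 32*w*exp(3*w/2) + 8*exp(3*w/2)) = f(w).

F(w) = 5/(8*w*exp(3*w/2) - 4*exp(3*w/2)) + C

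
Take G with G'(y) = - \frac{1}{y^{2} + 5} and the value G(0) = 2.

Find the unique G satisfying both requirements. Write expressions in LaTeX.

G(y) = - \frac{\sqrt{5} \operatorname{atan}{\left(\frac{\sqrt{5} y}{5} \right)}}{5} + 2

The proposed G(y) is checked by its d/dy: the result must match the given G'(y).
A general antiderivative is - \frac{\sqrt{5} \operatorname{atan}{\left(\frac{\sqrt{5} y}{5} \right)}}{5} + C.
The condition gives C = 2 - (0) = 2.
So G(y) = - \frac{\sqrt{5} \operatorname{atan}{\left(\frac{\sqrt{5} y}{5} \right)}}{5} + 2.
Check: d/dy[- \frac{\sqrt{5} \operatorname{atan}{\left(\frac{\sqrt{5} y}{5} \right)}}{5} + 2] = - \frac{1}{y^{2} + 5} = G'(y).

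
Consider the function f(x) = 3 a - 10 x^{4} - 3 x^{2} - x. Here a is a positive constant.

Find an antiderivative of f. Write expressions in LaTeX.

An antiderivative is F(x) = \frac{6 a x - 4 x^{5} - 2 x^{3} - x^{2} + 2}{2}.

Integrate term by term and add the pieces.
Check: d/dx[\frac{6 a x - 4 x^{5} - 2 x^{3} - x^{2} + 2}{2}] = 3 a - 10 x^{4} - 3 x^{2} - x = f(x).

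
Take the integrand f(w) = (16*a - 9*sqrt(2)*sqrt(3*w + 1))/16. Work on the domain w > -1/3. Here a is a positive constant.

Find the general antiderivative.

F(w) = a*w - 3*w*sqrt(3*w/2 + 1/2)/4 - sqrt(3*w/2 + 1/2)/4 + C

Whatever form F(w) takes, F'(w) = f(w) is non-negotiable.
Check: d/dw[a*w - 3*w*sqrt(3*w/2 + 1/2)/4 - sqrt(3*w/2 + 1/2)/4] = (16*a*sqrt(3*w + 1) - 27*sqrt(2)*w - 9*sqrt(2))/(16*sqrt(3*w + 1)), which equals f(w).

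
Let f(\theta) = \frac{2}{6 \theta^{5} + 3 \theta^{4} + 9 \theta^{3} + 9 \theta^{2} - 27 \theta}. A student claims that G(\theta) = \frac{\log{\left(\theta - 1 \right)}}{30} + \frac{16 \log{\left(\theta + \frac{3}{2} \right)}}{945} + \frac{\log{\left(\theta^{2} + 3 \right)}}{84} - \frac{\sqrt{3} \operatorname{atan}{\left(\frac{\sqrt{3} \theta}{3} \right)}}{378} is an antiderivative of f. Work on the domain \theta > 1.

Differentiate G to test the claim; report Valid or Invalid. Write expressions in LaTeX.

Invalid: d/d\theta[G] - f = \frac{2}{27 \theta}, which is not 0.

d/d\theta[G] = \frac{4 \theta^{3} + 2 \theta^{2} + 6 \theta + 6}{54 \theta^{4} + 27 \theta^{3} + 81 \theta^{2} + 81 \theta - 243}
d/d\theta[G] - f(\theta) = \frac{2}{27 \theta} != 0.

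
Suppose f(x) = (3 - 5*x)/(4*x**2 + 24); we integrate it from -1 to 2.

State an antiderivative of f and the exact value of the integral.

Antiderivative: F(x) = -5*log(x**2 + 6)/8 + sqrt(6)*atan(sqrt(6)*x/6)/8; value = -5*log(10)/8 + sqrt(6)*atan(sqrt(6)/6)/8 + sqrt(6)*atan(sqrt(6)/3)/8 + 5*log(7)/8

Check any antiderivative F(x) by computing F'(x) and comparing it with f(x).
F(x) = -5*log(x**2 + 6)/8 + sqrt(6)*atan(sqrt(6)*x/6)/8 is an antiderivative of f.
Check: d/dx[-5*log(x**2 + 6)/8 + sqrt(6)*atan(sqrt(6)*x/6)/8] = (3 - 5*x)/(4*x**2 + 24) = f(x).
F(2) = -5*log(10)/8 + sqrt(6)*atan(sqrt(6)/3)/8; F(-1) = -5*log(7)/8 - sqrt(6)*atan(sqrt(6)/6)/8.
Integral = F(2) - F(-1) = -5*log(10)/8 + sqrt(6)*atan(sqrt(6)/6)/8 + sqrt(6)*atan(sqrt(6)/3)/8 + 5*log(7)/8.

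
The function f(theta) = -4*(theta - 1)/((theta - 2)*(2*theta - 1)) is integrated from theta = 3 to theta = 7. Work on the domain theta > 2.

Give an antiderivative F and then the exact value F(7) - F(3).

Antiderivative: F(theta) = -4*log(theta - 2)/3 - 2*log(theta - 1/2)/3; value = -4*log(5)/3 - 2*log(13/2)/3 + 2*log(5/2)/3

The denominator factors as (theta - 2)*(2*theta - 1); partial fractions split f into directly integrable pieces: -4/(3*(2*theta - 1)) - 4/(3*(theta - 2)).
F(theta) = -4*log(theta - 2)/3 - 2*log(theta - 1/2)/3 is an antiderivative of f.
Check: d/dtheta[-4*log(theta - 2)/3 - 2*log(theta - 1/2)/3] = (4 - 4*theta)/(2*theta**2 - 5*theta + 2), which equals f(theta).
F(7) = -4*log(5)/3 - 2*log(13/2)/3; F(3) = -2*log(5/2)/3.
Integral = F(7) - F(3) = -4*log(5)/3 - 2*log(13/2)/3 + 2*log(5/2)/3.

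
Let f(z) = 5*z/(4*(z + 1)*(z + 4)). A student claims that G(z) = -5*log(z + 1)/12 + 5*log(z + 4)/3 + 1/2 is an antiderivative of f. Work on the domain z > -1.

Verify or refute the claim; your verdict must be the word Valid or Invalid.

Valid - the claim checks out under differentiation.

d/dz[G] = 5*z/(4*z**2 + 20*z + 16)
This equals f(z) exactly, so the claim holds.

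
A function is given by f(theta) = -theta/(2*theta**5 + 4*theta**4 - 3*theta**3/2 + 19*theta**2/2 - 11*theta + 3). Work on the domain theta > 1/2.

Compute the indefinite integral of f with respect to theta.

F(theta) = (-3520*theta*log(theta - 1/2) + 972*theta*log(theta + 3) + 1274*theta*log(theta**2 + 2) + 3724*sqrt(2)*theta*atan(sqrt(2)*theta/2) + 1760*log(theta - 1/2) - 486*log(theta + 3) - 637*log(theta**2 + 2) - 1862*sqrt(2)*atan(sqrt(2)*theta/2) + 2772)/(87318*theta - 43659) + C

Factor the denominator ((theta + 3)*(2*theta - 1)**2*(theta**2 + 2)) and decompose: f = 2*(13*theta + 38)/(891*(theta**2 + 2)) - 320/(3969*(2*theta - 1)) - 8/(63*(2*theta - 1)**2) + 6/(539*(theta + 3)); each piece integrates to a log, atan, or power term.
Check: d/dtheta[(-3520*theta*log(theta - 1/2) + 972*theta*log(theta + 3) + 1274*theta*log(theta**2 + 2) + 3724*sqrt(2)*theta*atan(sqrt(2)*theta/2) + 1760*log(theta - 1/2) - 486*log(theta + 3) - 637*log(theta**2 + 2) - 1862*sqrt(2)*atan(sqrt(2)*theta/2) + 2772)/(87318*theta - 43659)] = -2*theta/(4*theta**5 + 8*theta**4 - 3*theta**3 + 19*theta**2 - 22*theta + 6), which equals f(theta).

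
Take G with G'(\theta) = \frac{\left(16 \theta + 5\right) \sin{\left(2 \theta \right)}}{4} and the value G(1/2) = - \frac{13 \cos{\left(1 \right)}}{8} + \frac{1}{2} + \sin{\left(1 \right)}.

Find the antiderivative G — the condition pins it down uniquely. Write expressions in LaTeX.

G(\theta) = - 2 \theta \cos{\left(2 \theta \right)} + \sin{\left(2 \theta \right)} - \frac{5 \cos{\left(2 \theta \right)}}{8} + \frac{1}{2}

Check a candidate G(\theta) by differentiating: d/d\theta[G] must match the given G'(\theta).
A general antiderivative is - 2 \theta \cos{\left(2 \theta \right)} + \sin{\left(2 \theta \right)} - \frac{5 \cos{\left(2 \theta \right)}}{8} + C.
The condition gives C = - \frac{13 \cos{\left(1 \right)}}{8} + \frac{1}{2} + \sin{\left(1 \right)} - (- \frac{13 \cos{\left(1 \right)}}{8} + \sin{\left(1 \right)}) = \frac{1}{2}.
So G(\theta) = - 2 \theta \cos{\left(2 \theta \right)} + \sin{\left(2 \theta \right)} - \frac{5 \cos{\left(2 \theta \right)}}{8} + \frac{1}{2}.
Check: d/d\theta[- 2 \theta \cos{\left(2 \theta \right)} + \sin{\left(2 \theta \right)} - \frac{5 \cos{\left(2 \theta \right)}}{8} + \frac{1}{2}] = 4 \theta \sin{\left(2 \theta \right)} + \frac{5 \sin{\left(2 \theta \right)}}{4}, which equals G'(\theta).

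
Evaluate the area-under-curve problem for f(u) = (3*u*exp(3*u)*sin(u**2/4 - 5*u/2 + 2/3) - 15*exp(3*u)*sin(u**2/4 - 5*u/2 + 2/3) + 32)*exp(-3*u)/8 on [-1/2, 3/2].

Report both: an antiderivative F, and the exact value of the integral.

Antiderivative: F(u) = -3*cos(u**2/4 - 5*u/2 + 2/3)/4 - 4*exp(-3*u)/3; value = 3*cos(95/48)/4 - 4*exp(-9/2)/3 - 3*cos(121/48)/4 + 4*exp(3/2)/3

For F(u) to be correct the identity F'(u) - f(u) = 0 must hold.
F(u) = -3*cos(u**2/4 - 5*u/2 + 2/3)/4 - 4*exp(-3*u)/3 is an antiderivative of f.
Check: d/du[-3*cos(u**2/4 - 5*u/2 + 2/3)/4 - 4*exp(-3*u)/3] = (3*u*exp(3*u)*sin(u**2/4 - 5*u/2 + 2/3) - 15*exp(3*u)*sin(u**2/4 - 5*u/2 + 2/3) + 32)*exp(-3*u)/8 = f(u).
F(3/2) = -4*exp(-9/2)/3 - 3*cos(121/48)/4; F(-1/2) = -4*exp(3/2)/3 - 3*cos(95/48)/4.
Integral = F(3/2) - F(-1/2) = 3*cos(95/48)/4 - 4*exp(-9/2)/3 - 3*cos(121/48)/4 + 4*exp(3/2)/3.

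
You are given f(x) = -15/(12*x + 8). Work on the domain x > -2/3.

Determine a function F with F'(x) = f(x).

Since d/dx undoes antidifferentiation here, F'(x) = f(x) is required of F(x).
Check: d/dx[-5*log(3*x + 2)/4] = -15/(12*x + 8) = f(x).

An antiderivative is F(x) = -5*log(3*x + 2)/4.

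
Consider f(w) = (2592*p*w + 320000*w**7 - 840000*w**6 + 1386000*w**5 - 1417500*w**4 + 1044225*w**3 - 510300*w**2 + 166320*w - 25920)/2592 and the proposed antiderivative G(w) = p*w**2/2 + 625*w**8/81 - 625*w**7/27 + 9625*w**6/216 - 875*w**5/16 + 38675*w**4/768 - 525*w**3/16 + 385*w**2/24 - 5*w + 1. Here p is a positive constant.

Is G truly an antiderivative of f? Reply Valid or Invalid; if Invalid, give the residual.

Invalid: d/dw[G] - f = -5000*w**7/81 + 4375*w**6/27 - 9625*w**5/36 + 4375*w**4/16 - 38675*w**3/192 + 1575*w**2/16 - 385*w/12 + 5, which is not 0.

d/dw[G] = p*w + 5000*w**7/81 - 4375*w**6/27 + 9625*w**5/36 - 4375*w**4/16 + 38675*w**3/192 - 1575*w**2/16 + 385*w/12 - 5
d/dw[G] - f(w) = -5000*w**7/81 + 4375*w**6/27 - 9625*w**5/36 + 4375*w**4/16 - 38675*w**3/192 + 1575*w**2/16 - 385*w/12 + 5 != 0.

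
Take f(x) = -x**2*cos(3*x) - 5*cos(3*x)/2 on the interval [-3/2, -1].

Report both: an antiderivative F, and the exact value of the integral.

The integrand splits into summands that can be handled one at a time.
F(x) = -(18*x**2*sin(3*x) + 12*x*cos(3*x) + 41*sin(3*x))/54 is an antiderivative of f.
Check: d/dx[-(18*x**2*sin(3*x) + 12*x*cos(3*x) + 41*sin(3*x))/54] = -x**2*cos(3*x) - 5*cos(3*x)/2 = f(x).
F(-1) = 2*cos(3)/9 + 59*sin(3)/54; F(-3/2) = 163*sin(9/2)/108 + cos(9/2)/3.
Integral = F(-1) - F(-3/2) = 2*cos(3)/9 - cos(9/2)/3 + 59*sin(3)/54 - 163*sin(9/2)/108.

Antiderivative: F(x) = -(18*x**2*sin(3*x) + 12*x*cos(3*x) + 41*sin(3*x))/54; value = 2*cos(3)/9 - cos(9/2)/3 + 59*sin(3)/54 - 163*sin(9/2)/108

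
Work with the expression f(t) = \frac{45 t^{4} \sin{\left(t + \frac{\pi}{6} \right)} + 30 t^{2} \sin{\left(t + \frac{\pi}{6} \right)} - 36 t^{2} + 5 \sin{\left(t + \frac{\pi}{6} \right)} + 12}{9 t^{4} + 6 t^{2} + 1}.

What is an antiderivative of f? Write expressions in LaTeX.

An antiderivative is F(t) = \frac{4 t}{t^{2} + \frac{1}{3}} - 5 \cos{\left(t + \frac{\pi}{6} \right)}.

A candidate is checked by its d/dt: the result must match f(t).
Check: d/dt[\frac{4 t}{t^{2} + \frac{1}{3}} - 5 \cos{\left(t + \frac{\pi}{6} \right)}] = \frac{45 t^{4} \sin{\left(t + \frac{\pi}{6} \right)} + 30 t^{2} \sin{\left(t + \frac{\pi}{6} \right)} - 36 t^{2} + 5 \sin{\left(t + \frac{\pi}{6} \right)} + 12}{9 t^{4} + 6 t^{2} + 1} = f(t).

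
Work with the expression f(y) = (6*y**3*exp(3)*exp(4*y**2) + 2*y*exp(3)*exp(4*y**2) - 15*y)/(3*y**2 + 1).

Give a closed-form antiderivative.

Since d/dy undoes antidifferentiation here, F'(y) = f(y) is required of F(y).
Check: d/dy[(exp(3)*exp(4*y**2) - 10*log(3*y**2/2 + 1/2))/4] = (6*y**3*exp(3)*exp(4*y**2) + 2*y*exp(3)*exp(4*y**2) - 15*y)/(3*y**2 + 1) = f(y).

An antiderivative is F(y) = (exp(3)*exp(4*y**2) - 10*log(3*y**2/2 + 1/2))/4.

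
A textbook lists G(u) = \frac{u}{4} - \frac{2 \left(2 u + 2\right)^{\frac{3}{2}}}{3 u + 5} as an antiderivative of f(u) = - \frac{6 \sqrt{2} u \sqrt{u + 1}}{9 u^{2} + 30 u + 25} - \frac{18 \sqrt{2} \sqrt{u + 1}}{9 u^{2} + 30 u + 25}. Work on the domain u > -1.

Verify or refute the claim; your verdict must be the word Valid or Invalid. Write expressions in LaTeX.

Invalid: d/du[G] - f = \frac{1}{4}, which is not 0.

d/du[G] = \frac{9 u^{2} - 24 \sqrt{2} u \sqrt{u + 1} + 30 u - 72 \sqrt{2} \sqrt{u + 1} + 25}{36 u^{2} + 120 u + 100}
d/du[G] - f(u) = \frac{1}{4} != 0.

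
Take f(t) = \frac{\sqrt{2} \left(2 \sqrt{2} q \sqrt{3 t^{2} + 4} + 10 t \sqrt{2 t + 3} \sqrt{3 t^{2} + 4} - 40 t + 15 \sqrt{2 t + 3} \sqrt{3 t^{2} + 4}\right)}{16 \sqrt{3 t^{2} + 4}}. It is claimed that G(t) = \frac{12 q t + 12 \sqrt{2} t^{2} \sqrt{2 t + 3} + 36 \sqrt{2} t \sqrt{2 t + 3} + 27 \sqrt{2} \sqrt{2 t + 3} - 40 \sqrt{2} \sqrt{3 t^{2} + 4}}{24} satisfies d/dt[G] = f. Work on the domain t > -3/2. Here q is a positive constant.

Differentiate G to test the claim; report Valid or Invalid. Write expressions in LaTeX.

d/dt[G] = \frac{4 q \sqrt{2 t + 3} \sqrt{3 t^{2} + 4} + 20 \sqrt{2} t^{2} \sqrt{3 t^{2} + 4} - 40 \sqrt{2} t \sqrt{2 t + 3} + 60 \sqrt{2} t \sqrt{3 t^{2} + 4} + 45 \sqrt{2} \sqrt{3 t^{2} + 4}}{8 \sqrt{2 t + 3} \sqrt{3 t^{2} + 4}}
d/dt[G] - f(t) = \frac{\sqrt{2} \left(2 \sqrt{2} q \sqrt{3 t^{2} + 4} + 10 t \sqrt{2 t + 3} \sqrt{3 t^{2} + 4} - 40 t + 15 \sqrt{2 t + 3} \sqrt{3 t^{2} + 4}\right)}{16 \sqrt{3 t^{2} + 4}} != 0.

Invalid: d/dt[G] - f = \frac{\sqrt{2} \left(2 \sqrt{2} q \sqrt{3 t^{2} + 4} + 10 t \sqrt{2 t + 3} \sqrt{3 t^{2} + 4} - 40 t + 15 \sqrt{2 t + 3} \sqrt{3 t^{2} + 4}\right)}{16 \sqrt{3 t^{2} + 4}}, which is not 0.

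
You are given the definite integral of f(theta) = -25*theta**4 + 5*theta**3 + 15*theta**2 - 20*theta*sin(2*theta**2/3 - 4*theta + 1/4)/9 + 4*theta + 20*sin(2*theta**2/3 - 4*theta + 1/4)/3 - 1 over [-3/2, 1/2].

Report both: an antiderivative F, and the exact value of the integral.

The integrand splits into summands that can be handled one at a time.
F(theta) = -5*theta**5 + 5*theta**4/4 + 5*theta**3 + 2*theta**2 - theta + 5*cos(2*theta**2/3 - 4*theta + 1/4)/3 is an antiderivative of f.
Check: d/dtheta[-5*theta**5 + 5*theta**4/4 + 5*theta**3 + 2*theta**2 - theta + 5*cos(2*theta**2/3 - 4*theta + 1/4)/3] = -25*theta**4 + 5*theta**3 + 15*theta**2 - 20*theta*sin(2*theta**2/3 - 4*theta + 1/4)/9 + 4*theta + 20*sin(2*theta**2/3 - 4*theta + 1/4)/3 - 1 = f(theta).
F(1/2) = 5*cos(19/12)/3 + 35/64; F(-3/2) = 5*cos(31/4)/3 + 2139/64.
Integral = F(1/2) - F(-3/2) = -263/8 - 5*cos(31/4)/3 + 5*cos(19/12)/3.

Antiderivative: F(theta) = -5*theta**5 + 5*theta**4/4 + 5*theta**3 + 2*theta**2 - theta + 5*cos(2*theta**2/3 - 4*theta + 1/4)/3; value = -263/8 - 5*cos(31/4)/3 + 5*cos(19/12)/3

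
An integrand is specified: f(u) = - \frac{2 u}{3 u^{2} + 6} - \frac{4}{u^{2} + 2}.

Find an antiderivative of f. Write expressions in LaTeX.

The integrand splits into summands that can be handled one at a time.
Check: d/du[- \frac{\log{\left(u^{2} + 2 \right)} + 6 \sqrt{2} \operatorname{atan}{\left(\frac{\sqrt{2} u}{2} \right)}}{3}] = \frac{- 2 u - 12}{3 u^{2} + 6}, which equals f(u).

An antiderivative is F(u) = - \frac{\log{\left(u^{2} + 2 \right)} + 6 \sqrt{2} \operatorname{atan}{\left(\frac{\sqrt{2} u}{2} \right)}}{3}.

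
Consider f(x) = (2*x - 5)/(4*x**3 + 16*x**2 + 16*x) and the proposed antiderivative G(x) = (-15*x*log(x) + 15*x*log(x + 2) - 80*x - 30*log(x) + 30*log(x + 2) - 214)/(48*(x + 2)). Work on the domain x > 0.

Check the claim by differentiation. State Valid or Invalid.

d/dx[G] = (2*x - 5)/(4*x**3 + 16*x**2 + 16*x)
This equals f(x) exactly, so the claim holds.

Valid - differentiating G returns exactly f.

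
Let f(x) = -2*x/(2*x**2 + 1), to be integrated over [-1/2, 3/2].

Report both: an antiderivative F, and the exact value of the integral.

Antiderivative: F(x) = -log(2*x**2 + 1)/2; value = -log(11/2)/2 + log(3/2)/2

The substitution u = 2*x**2 + 1 works: f is exactly (dF/du)*(du/dx) for that inner function.
F(x) = -log(2*x**2 + 1)/2 is an antiderivative of f.
Check: d/dx[-log(2*x**2 + 1)/2] = -2*x/(2*x**2 + 1) = f(x).
F(3/2) = -log(11/2)/2; F(-1/2) = -log(3/2)/2.
Integral = F(3/2) - F(-1/2) = -log(11/2)/2 + log(3/2)/2.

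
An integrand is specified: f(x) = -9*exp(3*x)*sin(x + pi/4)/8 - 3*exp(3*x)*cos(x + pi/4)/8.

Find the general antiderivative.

F(x) = -3*exp(3*x)*sin(x + pi/4)/8 + C

f has the shape u'v + uv' for u = -3*exp(3*x)/8 and v = sin(x + pi/4) — it is the derivative of the product u*v.
Check: d/dx[-3*exp(3*x)*sin(x + pi/4)/8] = -9*exp(3*x)*sin(x + pi/4)/8 - 3*exp(3*x)*cos(x + pi/4)/8 = f(x).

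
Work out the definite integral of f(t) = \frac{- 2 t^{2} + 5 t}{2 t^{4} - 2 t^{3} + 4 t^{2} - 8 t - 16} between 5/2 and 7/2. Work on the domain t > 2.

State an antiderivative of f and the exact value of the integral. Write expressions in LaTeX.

Factor the denominator (2 \left(t - 2\right) \left(t + 1\right) \left(t^{2} + 4\right)) and decompose: f = - \frac{11 t + 34}{40 \left(t^{2} + 4\right)} + \frac{7}{30 \left(t + 1\right)} + \frac{1}{24 \left(t - 2\right)}; each piece integrates to a log, atan, or power term.
F(t) = \frac{10 \log{\left(t - 2 \right)} + 56 \log{\left(t + 1 \right)} - 33 \log{\left(t^{2} + 4 \right)} - 102 \operatorname{atan}{\left(\frac{t}{2} \right)}}{240} is an antiderivative of f.
Check: d/dt[\frac{10 \log{\left(t - 2 \right)} + 56 \log{\left(t + 1 \right)} - 33 \log{\left(t^{2} + 4 \right)} - 102 \operatorname{atan}{\left(\frac{t}{2} \right)}}{240}] = \frac{- 2 t^{2} + 5 t}{2 t^{4} - 2 t^{3} + 4 t^{2} - 8 t - 16} = f(t).
F(7/2) = - \frac{17 \operatorname{atan}{\left(\frac{7}{4} \right)}}{40} - \frac{11 \log{\left(\frac{65}{4} \right)}}{80} + \frac{\log{\left(\frac{3}{2} \right)}}{24} + \frac{7 \log{\left(\frac{9}{2} \right)}}{30}; F(5/2) = - \frac{17 \operatorname{atan}{\left(\frac{5}{4} \right)}}{40} - \frac{11 \log{\left(\frac{41}{4} \right)}}{80} - \frac{\log{\left(2 \right)}}{24} + \frac{7 \log{\left(\frac{7}{2} \right)}}{30}.
Integral = F(7/2) - F(5/2) = - \frac{17 \operatorname{atan}{\left(\frac{7}{4} \right)}}{40} - \frac{11 \log{\left(\frac{65}{4} \right)}}{80} - \frac{7 \log{\left(\frac{7}{2} \right)}}{30} + \frac{\log{\left(\frac{3}{2} \right)}}{24} + \frac{\log{\left(2 \right)}}{24} + \frac{11 \log{\left(\frac{41}{4} \right)}}{80} + \frac{7 \log{\left(\frac{9}{2} \right)}}{30} + \frac{17 \operatorname{atan}{\left(\frac{5}{4} \right)}}{40}.

Antiderivative: F(t) = \frac{10 \log{\left(t - 2 \right)} + 56 \log{\left(t + 1 \right)} - 33 \log{\left(t^{2} + 4 \right)} - 102 \operatorname{atan}{\left(\frac{t}{2} \right)}}{240}; value = - \frac{17 \operatorname{atan}{\left(\frac{7}{4} \right)}}{40} - \frac{11 \log{\left(\frac{65}{4} \right)}}{80} - \frac{7 \log{\left(\frac{7}{2} \right)}}{30} + \frac{\log{\left(\frac{3}{2} \right)}}{24} + \frac{\log{\left(2 \right)}}{24} + \frac{11 \log{\left(\frac{41}{4} \right)}}{80} + \frac{7 \log{\left(\frac{9}{2} \right)}}{30} + \frac{17 \operatorname{atan}{\left(\frac{5}{4} \right)}}{40}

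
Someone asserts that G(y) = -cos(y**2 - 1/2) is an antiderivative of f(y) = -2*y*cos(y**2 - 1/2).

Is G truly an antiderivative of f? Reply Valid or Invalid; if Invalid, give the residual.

Invalid: d/dy[G] - f = 2*y*sin(y**2 - 1/2) + 2*y*cos(y**2 - 1/2), which is not 0.

d/dy[G] = 2*y*sin(y**2 - 1/2)
d/dy[G] - f(y) = 2*y*sin(y**2 - 1/2) + 2*y*cos(y**2 - 1/2) != 0.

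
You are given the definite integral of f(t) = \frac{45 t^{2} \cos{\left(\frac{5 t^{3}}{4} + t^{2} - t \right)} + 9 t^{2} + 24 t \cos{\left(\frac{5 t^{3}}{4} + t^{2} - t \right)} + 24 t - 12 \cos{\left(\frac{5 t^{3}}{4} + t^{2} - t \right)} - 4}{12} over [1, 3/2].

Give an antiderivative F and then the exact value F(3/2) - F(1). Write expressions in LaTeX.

Any candidate F(t) must reproduce f(t) exactly when differentiated.
F(t) = \frac{3 t^{3} + 12 t^{2} - 4 t + 12 \sin{\left(\frac{5 t^{3}}{4} + t^{2} - t \right)} + 16}{12} is an antiderivative of f.
Check: d/dt[\frac{3 t^{3} + 12 t^{2} - 4 t + 12 \sin{\left(\frac{5 t^{3}}{4} + t^{2} - t \right)} + 16}{12}] = \frac{15 t^{2} \cos{\left(\frac{5 t^{3}}{4} + t^{2} - t \right)}}{4} + \frac{3 t^{2}}{4} + 2 t \cos{\left(\frac{5 t^{3}}{4} + t^{2} - t \right)} + 2 t - \cos{\left(\frac{5 t^{3}}{4} + t^{2} - t \right)} - \frac{1}{3}, which equals f(t).
F(3/2) = \sin{\left(\frac{159}{32} \right)} + \frac{377}{96}; F(1) = \sin{\left(\frac{5}{4} \right)} + \frac{9}{4}.
Integral = F(3/2) - F(1) = \sin{\left(\frac{159}{32} \right)} - \sin{\left(\frac{5}{4} \right)} + \frac{161}{96}.

Antiderivative: F(t) = \frac{3 t^{3} + 12 t^{2} - 4 t + 12 \sin{\left(\frac{5 t^{3}}{4} + t^{2} - t \right)} + 16}{12}; value = \sin{\left(\frac{159}{32} \right)} - \sin{\left(\frac{5}{4} \right)} + \frac{161}{96}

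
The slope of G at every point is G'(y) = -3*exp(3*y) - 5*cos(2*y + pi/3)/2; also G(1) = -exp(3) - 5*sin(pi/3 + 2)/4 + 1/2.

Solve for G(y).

The integrand splits into summands that can be handled one at a time.
A general antiderivative is -exp(3*y) - 5*sin(2*y + pi/3)/4 + C.
The condition gives C = -exp(3) - 5*sin(pi/3 + 2)/4 + 1/2 - (-exp(3) - 5*sin(pi/3 + 2)/4) = 1/2.
So G(y) = -exp(3*y) - 5*sin(2*y + pi/3)/4 + 1/2.
Check: d/dy[-exp(3*y) - 5*sin(2*y + pi/3)/4 + 1/2] = -3*exp(3*y) - 5*cos(2*y + pi/3)/2 = G'(y).

G(y) = -exp(3*y) - 5*sin(2*y + pi/3)/4 + 1/2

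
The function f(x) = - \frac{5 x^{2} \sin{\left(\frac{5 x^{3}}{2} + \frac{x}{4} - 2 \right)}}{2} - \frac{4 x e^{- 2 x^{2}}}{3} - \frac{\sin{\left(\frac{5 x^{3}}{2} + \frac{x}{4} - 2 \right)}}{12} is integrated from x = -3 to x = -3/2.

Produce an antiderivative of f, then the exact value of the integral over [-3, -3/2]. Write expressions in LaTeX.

Antiderivative: F(x) = \frac{\left(e^{2 x^{2}} \cos{\left(\frac{5 x^{3}}{2} + \frac{x}{4} - 2 \right)} + 1\right) e^{- 2 x^{2}}}{3}; value = - \frac{\cos{\left(\frac{281}{4} \right)}}{3} + \frac{\cos{\left(\frac{173}{16} \right)}}{3} - \frac{1}{3 e^{18}} + \frac{1}{3 e^{\frac{9}{2}}}

The integrand splits into summands that can be handled one at a time.
F(x) = \frac{\left(e^{2 x^{2}} \cos{\left(\frac{5 x^{3}}{2} + \frac{x}{4} - 2 \right)} + 1\right) e^{- 2 x^{2}}}{3} is an antiderivative of f.
Check: d/dx[\frac{\left(e^{2 x^{2}} \cos{\left(\frac{5 x^{3}}{2} + \frac{x}{4} - 2 \right)} + 1\right) e^{- 2 x^{2}}}{3}] = \frac{\left(- 30 x^{2} e^{2 x^{2}} \sin{\left(\frac{5 x^{3}}{2} + \frac{x}{4} - 2 \right)} - 16 x - e^{2 x^{2}} \sin{\left(\frac{5 x^{3}}{2} + \frac{x}{4} - 2 \right)}\right) e^{- 2 x^{2}}}{12}, which equals f(x).
F(-3/2) = \frac{\cos{\left(\frac{173}{16} \right)}}{3} + \frac{1}{3 e^{\frac{9}{2}}}; F(-3) = \frac{1}{3 e^{18}} + \frac{\cos{\left(\frac{281}{4} \right)}}{3}.
Integral = F(-3/2) - F(-3) = - \frac{\cos{\left(\frac{281}{4} \right)}}{3} + \frac{\cos{\left(\frac{173}{16} \right)}}{3} - \frac{1}{3 e^{18}} + \frac{1}{3 e^{\frac{9}{2}}}.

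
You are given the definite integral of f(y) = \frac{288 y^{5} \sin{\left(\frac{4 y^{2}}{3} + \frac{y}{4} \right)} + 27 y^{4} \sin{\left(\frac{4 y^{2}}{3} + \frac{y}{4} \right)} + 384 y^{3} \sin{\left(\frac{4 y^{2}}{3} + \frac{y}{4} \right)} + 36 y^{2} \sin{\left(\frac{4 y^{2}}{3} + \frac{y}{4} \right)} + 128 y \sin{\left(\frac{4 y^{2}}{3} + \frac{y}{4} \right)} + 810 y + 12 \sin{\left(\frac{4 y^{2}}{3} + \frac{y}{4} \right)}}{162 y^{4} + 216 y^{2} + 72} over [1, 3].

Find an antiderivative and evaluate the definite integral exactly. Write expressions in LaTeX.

Antiderivative: F(y) = \frac{- 12 y^{2} \cos{\left(\frac{4 y^{2}}{3} + \frac{y}{4} \right)} - 8 \cos{\left(\frac{4 y^{2}}{3} + \frac{y}{4} \right)} - 45}{18 y^{2} + 12}; value = - \frac{2 \cos{\left(\frac{51}{4} \right)}}{3} + \frac{2 \cos{\left(\frac{19}{12} \right)}}{3} + \frac{36}{29}

An antiderivative F(y) passes only if d/dy[F] lands on f(y) exactly.
F(y) = \frac{- 12 y^{2} \cos{\left(\frac{4 y^{2}}{3} + \frac{y}{4} \right)} - 8 \cos{\left(\frac{4 y^{2}}{3} + \frac{y}{4} \right)} - 45}{18 y^{2} + 12} is an antiderivative of f.
Check: d/dy[\frac{- 12 y^{2} \cos{\left(\frac{4 y^{2}}{3} + \frac{y}{4} \right)} - 8 \cos{\left(\frac{4 y^{2}}{3} + \frac{y}{4} \right)} - 45}{18 y^{2} + 12}] = \frac{288 y^{5} \sin{\left(\frac{4 y^{2}}{3} + \frac{y}{4} \right)} + 27 y^{4} \sin{\left(\frac{4 y^{2}}{3} + \frac{y}{4} \right)} + 384 y^{3} \sin{\left(\frac{4 y^{2}}{3} + \frac{y}{4} \right)} + 36 y^{2} \sin{\left(\frac{4 y^{2}}{3} + \frac{y}{4} \right)} + 128 y \sin{\left(\frac{4 y^{2}}{3} + \frac{y}{4} \right)} + 810 y + 12 \sin{\left(\frac{4 y^{2}}{3} + \frac{y}{4} \right)}}{162 y^{4} + 216 y^{2} + 72} = f(y).
F(3) = - \frac{2 \cos{\left(\frac{51}{4} \right)}}{3} - \frac{15}{58}; F(1) = - \frac{3}{2} - \frac{2 \cos{\left(\frac{19}{12} \right)}}{3}.
Integral = F(3) - F(1) = - \frac{2 \cos{\left(\frac{51}{4} \right)}}{3} + \frac{2 \cos{\left(\frac{19}{12} \right)}}{3} + \frac{36}{29}.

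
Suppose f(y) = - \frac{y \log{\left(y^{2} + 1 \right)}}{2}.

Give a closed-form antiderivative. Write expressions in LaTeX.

An antiderivative is F(y) = - \frac{y^{2} \log{\left(y^{2} + 1 \right)}}{4} + \frac{y^{2}}{4} - \frac{\log{\left(y^{2} + 1 \right)}}{4}.

Check any antiderivative F(y) by computing F'(y) and comparing it with f(y).
Check: d/dy[- \frac{y^{2} \log{\left(y^{2} + 1 \right)}}{4} + \frac{y^{2}}{4} - \frac{\log{\left(y^{2} + 1 \right)}}{4}] = - \frac{y \log{\left(y^{2} + 1 \right)}}{2} = f(y).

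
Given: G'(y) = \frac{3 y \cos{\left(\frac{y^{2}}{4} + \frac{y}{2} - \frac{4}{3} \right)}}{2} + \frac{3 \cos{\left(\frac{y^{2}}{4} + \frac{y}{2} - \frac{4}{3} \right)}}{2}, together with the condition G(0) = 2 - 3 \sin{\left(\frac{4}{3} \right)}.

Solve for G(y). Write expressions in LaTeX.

G(y) = 3 \sin{\left(\frac{y^{2}}{4} + \frac{y}{2} - \frac{4}{3} \right)} + 2

The substitution u = \frac{y^{2}}{4} + \frac{y}{2} - \frac{4}{3} works: G'(y) is exactly (dG/du)*(du/dy) for that inner function.
A general antiderivative is 3 \sin{\left(\frac{y^{2}}{4} + \frac{y}{2} - \frac{4}{3} \right)} + C.
The condition gives C = 2 - 3 \sin{\left(\frac{4}{3} \right)} - (- 3 \sin{\left(\frac{4}{3} \right)}) = 2.
So G(y) = 3 \sin{\left(\frac{y^{2}}{4} + \frac{y}{2} - \frac{4}{3} \right)} + 2.
Check: d/dy[3 \sin{\left(\frac{y^{2}}{4} + \frac{y}{2} - \frac{4}{3} \right)} + 2] = \frac{3 y \cos{\left(\frac{y^{2}}{4} + \frac{y}{2} - \frac{4}{3} \right)}}{2} + \frac{3 \cos{\left(\frac{y^{2}}{4} + \frac{y}{2} - \frac{4}{3} \right)}}{2} = G'(y).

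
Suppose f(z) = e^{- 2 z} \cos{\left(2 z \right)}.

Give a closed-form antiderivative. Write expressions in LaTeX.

Since d/dz undoes antidifferentiation here, F'(z) = f(z) is required of F(z).
Check: d/dz[\frac{e^{- 2 z} \sin{\left(2 z \right)}}{4} - \frac{e^{- 2 z} \cos{\left(2 z \right)}}{4}] = e^{- 2 z} \cos{\left(2 z \right)} = f(z).

An antiderivative is F(z) = \frac{e^{- 2 z} \sin{\left(2 z \right)}}{4} - \frac{e^{- 2 z} \cos{\left(2 z \right)}}{4}.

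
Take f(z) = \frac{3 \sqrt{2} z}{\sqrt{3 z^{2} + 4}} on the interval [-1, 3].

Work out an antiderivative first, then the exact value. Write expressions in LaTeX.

f matches the chain-rule pattern g'(h)*h' with inner function h(z) = \frac{3 z^{2}}{2} + 2; substituting u = h(z) collapses the integral.
F(z) = \sqrt{2} \sqrt{3 z^{2} + 4} is an antiderivative of f.
Check: d/dz[\sqrt{2} \sqrt{3 z^{2} + 4}] = \frac{3 \sqrt{2} z}{\sqrt{3 z^{2} + 4}} = f(z).
F(3) = \sqrt{62}; F(-1) = \sqrt{14}.
Integral = F(3) - F(-1) = - \sqrt{14} + \sqrt{62}.

Antiderivative: F(z) = \sqrt{2} \sqrt{3 z^{2} + 4}; value = - \sqrt{14} + \sqrt{62}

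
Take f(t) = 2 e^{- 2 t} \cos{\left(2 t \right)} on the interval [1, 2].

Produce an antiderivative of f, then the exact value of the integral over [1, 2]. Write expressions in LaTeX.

An antiderivative F(t) passes only if d/dt[F] lands on f(t) exactly.
F(t) = \frac{e^{- 2 t} \sin{\left(2 t \right)}}{2} - \frac{e^{- 2 t} \cos{\left(2 t \right)}}{2} is an antiderivative of f.
Check: d/dt[\frac{e^{- 2 t} \sin{\left(2 t \right)}}{2} - \frac{e^{- 2 t} \cos{\left(2 t \right)}}{2}] = 2 e^{- 2 t} \cos{\left(2 t \right)} = f(t).
F(2) = \frac{\sin{\left(4 \right)}}{2 e^{4}} - \frac{\cos{\left(4 \right)}}{2 e^{4}}; F(1) = - \frac{\cos{\left(2 \right)}}{2 e^{2}} + \frac{\sin{\left(2 \right)}}{2 e^{2}}.
Integral = F(2) - F(1) = - \frac{\sin{\left(2 \right)}}{2 e^{2}} + \frac{\cos{\left(2 \right)}}{2 e^{2}} + \frac{\sin{\left(4 \right)}}{2 e^{4}} - \frac{\cos{\left(4 \right)}}{2 e^{4}}.

Antiderivative: F(t) = \frac{e^{- 2 t} \sin{\left(2 t \right)}}{2} - \frac{e^{- 2 t} \cos{\left(2 t \right)}}{2}; value = - \frac{\sin{\left(2 \right)}}{2 e^{2}} + \frac{\cos{\left(2 \right)}}{2 e^{2}} + \frac{\sin{\left(4 \right)}}{2 e^{4}} - \frac{\cos{\left(4 \right)}}{2 e^{4}}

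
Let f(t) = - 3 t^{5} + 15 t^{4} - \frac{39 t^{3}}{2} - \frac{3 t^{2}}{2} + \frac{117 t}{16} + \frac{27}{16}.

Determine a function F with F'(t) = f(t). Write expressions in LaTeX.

An antiderivative is F(t) = - \frac{\left(4 t^{2} - 8 t - 3\right)^{3}}{128}.

f matches the chain-rule pattern g'(h)*h' with inner function h(t) = t^{2} - 2 t - \frac{3}{4}; substituting u = h(t) collapses the integral.
Check: d/dt[- \frac{\left(4 t^{2} - 8 t - 3\right)^{3}}{128}] = - 3 t^{5} + 15 t^{4} - \frac{39 t^{3}}{2} - \frac{3 t^{2}}{2} + \frac{117 t}{16} + \frac{27}{16} = f(t).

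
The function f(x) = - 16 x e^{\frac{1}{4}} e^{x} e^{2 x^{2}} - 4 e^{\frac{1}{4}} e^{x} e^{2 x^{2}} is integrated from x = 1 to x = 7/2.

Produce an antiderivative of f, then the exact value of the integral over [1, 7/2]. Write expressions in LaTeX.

Antiderivative: F(x) = - 4 e^{\frac{1}{4}} e^{x} e^{2 x^{2}}; value = - 4 e^{\frac{113}{4}} + 4 e^{\frac{13}{4}}

The substitution u = 2 x^{2} + x + \frac{1}{4} works: f is exactly (dF/du)*(du/dx) for that inner function.
F(x) = - 4 e^{\frac{1}{4}} e^{x} e^{2 x^{2}} is an antiderivative of f.
Check: d/dx[- 4 e^{\frac{1}{4}} e^{x} e^{2 x^{2}}] = - 16 x e^{\frac{1}{4}} e^{x} e^{2 x^{2}} - 4 e^{\frac{1}{4}} e^{x} e^{2 x^{2}} = f(x).
F(7/2) = - 4 e^{\frac{113}{4}}; F(1) = - 4 e^{\frac{13}{4}}.
Integral = F(7/2) - F(1) = - 4 e^{\frac{113}{4}} + 4 e^{\frac{13}{4}}.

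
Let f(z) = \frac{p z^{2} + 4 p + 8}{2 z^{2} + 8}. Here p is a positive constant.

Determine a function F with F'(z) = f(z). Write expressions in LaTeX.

An antiderivative is F(z) = \frac{p z}{2} + 2 \operatorname{atan}{\left(\frac{z}{2} \right)}.

An antiderivative F(z) passes only if d/dz[F] lands on f(z) exactly.
Check: d/dz[\frac{p z}{2} + 2 \operatorname{atan}{\left(\frac{z}{2} \right)}] = \frac{p z^{2} + 4 p + 8}{2 z^{2} + 8} = f(z).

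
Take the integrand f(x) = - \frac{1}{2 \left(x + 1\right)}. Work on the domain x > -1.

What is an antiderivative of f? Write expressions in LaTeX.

An antiderivative F(x) passes only if d/dx[F] lands on f(x) exactly.
Check: d/dx[- \frac{\log{\left(x + 1 \right)}}{2}] = - \frac{1}{2 x + 2}, which equals f(x).

An antiderivative is F(x) = - \frac{\log{\left(x + 1 \right)}}{2}.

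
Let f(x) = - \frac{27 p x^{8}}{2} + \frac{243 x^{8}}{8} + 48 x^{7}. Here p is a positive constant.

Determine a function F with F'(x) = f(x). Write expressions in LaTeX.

An antiderivative is F(x) = - \frac{3 x^{8} \left(4 p x - 9 x - 16\right)}{8}.

f has the shape u'v + uv' for u = - \frac{9 x^{6}}{2} and v = \frac{p x^{3}}{3} - \frac{3 x^{3}}{4} - \frac{4 x^{2}}{3} — it is the derivative of the product u*v.
Check: d/dx[- \frac{3 x^{8} \left(4 p x - 9 x - 16\right)}{8}] = - \frac{27 p x^{8}}{2} + \frac{243 x^{8}}{8} + 48 x^{7} = f(x).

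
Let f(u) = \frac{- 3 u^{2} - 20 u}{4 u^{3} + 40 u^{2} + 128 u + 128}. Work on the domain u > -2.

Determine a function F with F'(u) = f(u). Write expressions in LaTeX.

An antiderivative is F(u) = \frac{7 u \log{\left(u + 2 \right)} - 10 u \log{\left(u + 4 \right)} + 28 \log{\left(u + 2 \right)} - 40 \log{\left(u + 4 \right)} + 16}{4 \left(u + 4\right)}.

The denominator factors as 4 \left(u + 2\right) \left(u + 4\right)^{2}; partial fractions split f into directly integrable pieces: - \frac{5}{2 \left(u + 4\right)} - \frac{4}{\left(u + 4\right)^{2}} + \frac{7}{4 \left(u + 2\right)}.
Check: d/du[\frac{7 u \log{\left(u + 2 \right)} - 10 u \log{\left(u + 4 \right)} + 28 \log{\left(u + 2 \right)} - 40 \log{\left(u + 4 \right)} + 16}{4 \left(u + 4\right)}] = \frac{- 3 u^{2} - 20 u}{4 u^{3} + 40 u^{2} + 128 u + 128} = f(u).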